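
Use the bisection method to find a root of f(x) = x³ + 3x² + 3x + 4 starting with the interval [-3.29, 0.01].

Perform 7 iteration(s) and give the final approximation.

f(x) = x³ + 3x² + 3x + 4
Initial interval: [-3.29, 0.01]

Iteration 1:
  c_1 = (-3.290000 + 0.010000)/2 = -1.640000
  f(c_1) = f(-1.640000) = 2.737856
  f(a) × f(c) < 0, new interval: [-3.290000, -1.640000]
Iteration 2:
  c_2 = (-3.290000 + (-1.640000))/2 = -2.465000
  f(c_2) = f(-2.465000) = -0.144220
  f(a) × f(c) ≥ 0, new interval: [-2.465000, -1.640000]
Iteration 3:
  c_3 = (-2.465000 + (-1.640000))/2 = -2.052500
  f(c_3) = f(-2.052500) = 1.834087
  f(a) × f(c) < 0, new interval: [-2.465000, -2.052500]
Iteration 4:
  c_4 = (-2.465000 + (-2.052500))/2 = -2.258750
  f(c_4) = f(-2.258750) = 1.005572
  f(a) × f(c) < 0, new interval: [-2.465000, -2.258750]
Iteration 5:
  c_5 = (-2.465000 + (-2.258750))/2 = -2.361875
  f(c_5) = f(-2.361875) = 0.474126
  f(a) × f(c) < 0, new interval: [-2.465000, -2.361875]
Iteration 6:
  c_6 = (-2.465000 + (-2.361875))/2 = -2.413437
  f(c_6) = f(-2.413437) = 0.176227
  f(a) × f(c) < 0, new interval: [-2.465000, -2.413437]
Iteration 7:
  c_7 = (-2.465000 + (-2.413437))/2 = -2.439219
  f(c_7) = f(-2.439219) = 0.018873
  f(a) × f(c) < 0, new interval: [-2.465000, -2.439219]

After 7 iteration(s), the approximation is c_7 = -2.439219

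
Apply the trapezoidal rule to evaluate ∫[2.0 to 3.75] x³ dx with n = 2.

f(x) = x³
a = 2.0, b = 3.75, n = 2
h = (b - a)/n = 0.875000

Trapezoidal rule: (h/2)[f(x₀) + 2f(x₁) + 2f(x₂) + ... + f(xₙ)]

x_0 = 2.0000, f(x_0) = 8.000000, coefficient = 1
x_1 = 2.8750, f(x_1) = 23.763672, coefficient = 2
x_2 = 3.7500, f(x_2) = 52.734375, coefficient = 1

I ≈ (0.875000/2) × 108.261719 = 47.364502
Exact value: 45.438477
Error: 1.926025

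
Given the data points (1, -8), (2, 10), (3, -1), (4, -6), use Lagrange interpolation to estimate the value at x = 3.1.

Lagrange interpolation formula:
P(x) = Σ yᵢ × Lᵢ(x)
where Lᵢ(x) = Π_{j≠i} (x - xⱼ)/(xᵢ - xⱼ)

L_0(3.1) = (3.1 - 2)/(1 - 2) × (3.1 - 3)/(1 - 3) × (3.1 - 4)/(1 - 4) = 0.016500
L_1(3.1) = (3.1 - 1)/(2 - 1) × (3.1 - 3)/(2 - 3) × (3.1 - 4)/(2 - 4) = -0.094500
L_2(3.1) = (3.1 - 1)/(3 - 1) × (3.1 - 2)/(3 - 2) × (3.1 - 4)/(3 - 4) = 1.039500
L_3(3.1) = (3.1 - 1)/(4 - 1) × (3.1 - 2)/(4 - 2) × (3.1 - 3)/(4 - 3) = 0.038500

P(3.1) = (-8)×L_0(3.1) + 10×L_1(3.1) + (-1)×L_2(3.1) + (-6)×L_3(3.1)
P(3.1) = -2.347500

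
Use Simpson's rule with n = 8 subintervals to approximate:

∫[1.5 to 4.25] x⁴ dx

f(x) = x⁴
a = 1.5, b = 4.25, n = 8
h = (b - a)/n = 0.343750

Simpson's rule: (h/3)[f(x₀) + 4f(x₁) + 2f(x₂) + ... + f(xₙ)]

x_0 = 1.5000, f(x_0) = 5.062500, coefficient = 1
x_1 = 1.8438, f(x_1) = 11.556016, coefficient = 4
x_2 = 2.1875, f(x_2) = 22.897720, coefficient = 2
x_3 = 2.5312, f(x_3) = 41.052552, coefficient = 4
x_4 = 2.8750, f(x_4) = 68.320557, coefficient = 2
x_5 = 3.2188, f(x_5) = 107.336884, coefficient = 4
x_6 = 3.5625, f(x_6) = 161.071793, coefficient = 2
x_7 = 3.9062, f(x_7) = 232.830644, coefficient = 4
x_8 = 4.2500, f(x_8) = 326.253906, coefficient = 1

I ≈ (0.343750/3) × 2407.000931 = 275.802190
Exact value: 275.797070
Error: 0.005120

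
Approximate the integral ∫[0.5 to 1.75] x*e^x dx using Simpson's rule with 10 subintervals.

f(x) = x*e^x
a = 0.5, b = 1.75, n = 10
h = (b - a)/n = 0.125000

Simpson's rule: (h/3)[f(x₀) + 4f(x₁) + 2f(x₂) + ... + f(xₙ)]

x_0 = 0.5000, f(x_0) = 0.824361, coefficient = 1
x_1 = 0.6250, f(x_1) = 1.167654, coefficient = 4
x_2 = 0.7500, f(x_2) = 1.587750, coefficient = 2
x_3 = 0.8750, f(x_3) = 2.099016, coefficient = 4
x_4 = 1.0000, f(x_4) = 2.718282, coefficient = 2
x_5 = 1.1250, f(x_5) = 3.465244, coefficient = 4
x_6 = 1.2500, f(x_6) = 4.362929, coefficient = 2
x_7 = 1.3750, f(x_7) = 5.438230, coefficient = 4
x_8 = 1.5000, f(x_8) = 6.722534, coefficient = 2
x_9 = 1.6250, f(x_9) = 8.252431, coefficient = 4
x_10 = 1.7500, f(x_10) = 10.070555, coefficient = 1

I ≈ (0.125000/3) × 123.368204 = 5.140342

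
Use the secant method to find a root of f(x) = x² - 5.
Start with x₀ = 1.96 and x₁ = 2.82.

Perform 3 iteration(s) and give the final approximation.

f(x) = x² - 5
x₀ = 1.96, x₁ = 2.82

Secant formula: x_{n+1} = x_n - f(x_n)(x_n - x_{n-1})/(f(x_n) - f(x_{n-1}))

Iteration 1:
  f(1.960000) = -1.158400
  f(2.820000) = 2.952400
  x_2 = 2.820000 - 2.952400×(2.820000 - 1.960000)/(2.952400 - (-1.158400))
       = 2.202343
Iteration 2:
  f(2.820000) = 2.952400
  f(2.202343) = -0.149685
  x_3 = 2.202343 - (-0.149685)×(2.202343 - 2.820000)/(-0.149685 - 2.952400)
       = 2.232147
Iteration 3:
  f(2.202343) = -0.149685
  f(2.232147) = -0.017520
  x_4 = 2.232147 - (-0.017520)×(2.232147 - 2.202343)/(-0.017520 - (-0.149685))
       = 2.236098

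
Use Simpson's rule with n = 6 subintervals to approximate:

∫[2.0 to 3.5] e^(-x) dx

f(x) = e^(-x)
a = 2.0, b = 3.5, n = 6
h = (b - a)/n = 0.250000

Simpson's rule: (h/3)[f(x₀) + 4f(x₁) + 2f(x₂) + ... + f(xₙ)]

x_0 = 2.0000, f(x_0) = 0.135335, coefficient = 1
x_1 = 2.2500, f(x_1) = 0.105399, coefficient = 4
x_2 = 2.5000, f(x_2) = 0.082085, coefficient = 2
x_3 = 2.7500, f(x_3) = 0.063928, coefficient = 4
x_4 = 3.0000, f(x_4) = 0.049787, coefficient = 2
x_5 = 3.2500, f(x_5) = 0.038774, coefficient = 4
x_6 = 3.5000, f(x_6) = 0.030197, coefficient = 1

I ≈ (0.250000/3) × 1.261682 = 0.105140
Exact value: 0.105138
Error: 0.000002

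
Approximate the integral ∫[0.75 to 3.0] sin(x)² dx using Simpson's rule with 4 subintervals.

f(x) = sin(x)²
a = 0.75, b = 3.0, n = 4
h = (b - a)/n = 0.562500

Simpson's rule: (h/3)[f(x₀) + 4f(x₁) + 2f(x₂) + ... + f(xₙ)]

x_0 = 0.7500, f(x_0) = 0.464631, coefficient = 1
x_1 = 1.3125, f(x_1) = 0.934754, coefficient = 4
x_2 = 1.8750, f(x_2) = 0.910280, coefficient = 2
x_3 = 2.4375, f(x_3) = 0.419052, coefficient = 4
x_4 = 3.0000, f(x_4) = 0.019915, coefficient = 1

I ≈ (0.562500/3) × 7.720329 = 1.447562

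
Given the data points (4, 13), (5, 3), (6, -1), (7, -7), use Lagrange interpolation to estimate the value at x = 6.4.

Lagrange interpolation formula:
P(x) = Σ yᵢ × Lᵢ(x)
where Lᵢ(x) = Π_{j≠i} (x - xⱼ)/(xᵢ - xⱼ)

L_0(6.4) = (6.4 - 5)/(4 - 5) × (6.4 - 6)/(4 - 6) × (6.4 - 7)/(4 - 7) = 0.056000
L_1(6.4) = (6.4 - 4)/(5 - 4) × (6.4 - 6)/(5 - 6) × (6.4 - 7)/(5 - 7) = -0.288000
L_2(6.4) = (6.4 - 4)/(6 - 4) × (6.4 - 5)/(6 - 5) × (6.4 - 7)/(6 - 7) = 1.008000
L_3(6.4) = (6.4 - 4)/(7 - 4) × (6.4 - 5)/(7 - 5) × (6.4 - 6)/(7 - 6) = 0.224000

P(6.4) = 13×L_0(6.4) + 3×L_1(6.4) + (-1)×L_2(6.4) + (-7)×L_3(6.4)
P(6.4) = -2.712000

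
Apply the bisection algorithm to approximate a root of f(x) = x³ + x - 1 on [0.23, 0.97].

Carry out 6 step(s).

f(x) = x³ + x - 1
Initial interval: [0.23, 0.97]

Iteration 1:
  c_1 = (0.230000 + 0.970000)/2 = 0.600000
  f(c_1) = f(0.600000) = -0.184000
  f(a) × f(c) ≥ 0, new interval: [0.600000, 0.970000]
Iteration 2:
  c_2 = (0.600000 + 0.970000)/2 = 0.785000
  f(c_2) = f(0.785000) = 0.268737
  f(a) × f(c) < 0, new interval: [0.600000, 0.785000]
Iteration 3:
  c_3 = (0.600000 + 0.785000)/2 = 0.692500
  f(c_3) = f(0.692500) = 0.024593
  f(a) × f(c) < 0, new interval: [0.600000, 0.692500]
Iteration 4:
  c_4 = (0.600000 + 0.692500)/2 = 0.646250
  f(c_4) = f(0.646250) = -0.083851
  f(a) × f(c) ≥ 0, new interval: [0.646250, 0.692500]
Iteration 5:
  c_5 = (0.646250 + 0.692500)/2 = 0.669375
  f(c_5) = f(0.669375) = -0.030703
  f(a) × f(c) ≥ 0, new interval: [0.669375, 0.692500]
Iteration 6:
  c_6 = (0.669375 + 0.692500)/2 = 0.680937
  f(c_6) = f(0.680937) = -0.003328
  f(a) × f(c) ≥ 0, new interval: [0.680937, 0.692500]

After 6 iteration(s), the approximation is c_6 = 0.680937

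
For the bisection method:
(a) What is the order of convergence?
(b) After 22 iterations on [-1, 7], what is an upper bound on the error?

(a) Bisection has linear (order 1) convergence; the error is halved each step.

(b) Error bound = (b-a)/2^n = (7 - (-1))/2^{22}
    = 8/2^{22}

(a) 1 (linear); (b) error ≤ 1.91e-06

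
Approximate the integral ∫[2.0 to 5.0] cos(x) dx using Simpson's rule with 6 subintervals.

f(x) = cos(x)
a = 2.0, b = 5.0, n = 6
h = (b - a)/n = 0.500000

Simpson's rule: (h/3)[f(x₀) + 4f(x₁) + 2f(x₂) + ... + f(xₙ)]

x_0 = 2.0000, f(x_0) = -0.416147, coefficient = 1
x_1 = 2.5000, f(x_1) = -0.801144, coefficient = 4
x_2 = 3.0000, f(x_2) = -0.989992, coefficient = 2
x_3 = 3.5000, f(x_3) = -0.936457, coefficient = 4
x_4 = 4.0000, f(x_4) = -0.653644, coefficient = 2
x_5 = 4.5000, f(x_5) = -0.210796, coefficient = 4
x_6 = 5.0000, f(x_6) = 0.283662, coefficient = 1

I ≈ (0.500000/3) × -11.213341 = -1.868890
Exact value: -1.868222
Error: 0.000669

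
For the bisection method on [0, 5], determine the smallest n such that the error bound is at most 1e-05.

We need (b-a)/2^n ≤ 1e-05
(5 - 0)/2^n ≤ 1e-05
5/2^n ≤ 1e-05
2^n ≥ 500000
n ≥ log₂(500000) = 18.93
n ≥ 19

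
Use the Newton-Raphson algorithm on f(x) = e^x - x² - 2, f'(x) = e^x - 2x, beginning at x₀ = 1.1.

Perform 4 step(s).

f(x) = e^x - x² - 2
f'(x) = e^x - 2x
x₀ = 1.1

Newton-Raphson formula: x_{n+1} = x_n - f(x_n)/f'(x_n)

Iteration 1:
  f(1.100000) = -0.205834
  f'(1.100000) = 0.804166
  x_1 = 1.100000 - (-0.205834)/0.804166 = 1.355960
Iteration 2:
  f(1.355960) = 0.041856
  f'(1.355960) = 1.168564
  x_2 = 1.355960 - 0.041856/1.168564 = 1.320141
Iteration 3:
  f(1.320141) = 0.001177
  f'(1.320141) = 1.103667
  x_3 = 1.320141 - 0.001177/1.103667 = 1.319075
Iteration 4:
  f(1.319075) = 0.000001
  f'(1.319075) = 1.101810
  x_4 = 1.319075 - 0.000001/1.101810 = 1.319074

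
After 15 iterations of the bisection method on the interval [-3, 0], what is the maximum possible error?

Bisection error bound: |error| ≤ (b-a)/2^n
|error| ≤ (0 - (-3))/2^15 = 3/2^15
|error| ≤ 0.0000915527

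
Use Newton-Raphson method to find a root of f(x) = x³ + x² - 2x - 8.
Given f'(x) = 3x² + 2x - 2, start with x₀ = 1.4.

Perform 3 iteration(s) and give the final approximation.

f(x) = x³ + x² - 2x - 8
f'(x) = 3x² + 2x - 2
x₀ = 1.4

Newton-Raphson formula: x_{n+1} = x_n - f(x_n)/f'(x_n)

Iteration 1:
  f(1.400000) = -6.096000
  f'(1.400000) = 6.680000
  x_1 = 1.400000 - (-6.096000)/6.680000 = 2.312575
Iteration 2:
  f(2.312575) = 5.090509
  f'(2.312575) = 18.669157
  x_2 = 2.312575 - 5.090509/18.669157 = 2.039905
Iteration 3:
  f(2.039905) = 0.569886
  f'(2.039905) = 14.563453
  x_3 = 2.039905 - 0.569886/14.563453 = 2.000774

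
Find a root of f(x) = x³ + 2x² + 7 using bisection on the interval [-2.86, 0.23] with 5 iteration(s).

f(x) = x³ + 2x² + 7
Initial interval: [-2.86, 0.23]

Iteration 1:
  c_1 = (-2.860000 + 0.230000)/2 = -1.315000
  f(c_1) = f(-1.315000) = 8.184519
  f(a) × f(c) < 0, new interval: [-2.860000, -1.315000]
Iteration 2:
  c_2 = (-2.860000 + (-1.315000))/2 = -2.087500
  f(c_2) = f(-2.087500) = 6.618705
  f(a) × f(c) < 0, new interval: [-2.860000, -2.087500]
Iteration 3:
  c_3 = (-2.860000 + (-2.087500))/2 = -2.473750
  f(c_3) = f(-2.473750) = 4.100916
  f(a) × f(c) < 0, new interval: [-2.860000, -2.473750]
Iteration 4:
  c_4 = (-2.860000 + (-2.473750))/2 = -2.666875
  f(c_4) = f(-2.666875) = 2.257037
  f(a) × f(c) < 0, new interval: [-2.860000, -2.666875]
Iteration 5:
  c_5 = (-2.860000 + (-2.666875))/2 = -2.763438
  f(c_5) = f(-2.763438) = 1.169943
  f(a) × f(c) < 0, new interval: [-2.860000, -2.763438]

After 5 iteration(s), the approximation is c_5 = -2.763438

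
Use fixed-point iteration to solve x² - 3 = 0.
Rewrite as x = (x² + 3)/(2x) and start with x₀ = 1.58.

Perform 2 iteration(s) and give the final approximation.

Equation: x² - 3 = 0
Fixed-point form: x = (x² + 3)/(2x)
x₀ = 1.58

x_1 = g(1.580000) = 1.739367
x_2 = g(1.739367) = 1.732066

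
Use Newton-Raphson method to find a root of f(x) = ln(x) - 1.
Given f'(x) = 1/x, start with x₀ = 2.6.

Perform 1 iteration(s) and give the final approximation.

f(x) = ln(x) - 1
f'(x) = 1/x
x₀ = 2.6

Newton-Raphson formula: x_{n+1} = x_n - f(x_n)/f'(x_n)

Iteration 1:
  f(2.600000) = -0.044489
  f'(2.600000) = 0.384615
  x_1 = 2.600000 - (-0.044489)/0.384615 = 2.715670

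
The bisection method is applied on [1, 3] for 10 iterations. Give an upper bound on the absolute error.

Bisection error bound: |error| ≤ (b-a)/2^n
|error| ≤ (3 - 1)/2^10 = 2/2^10
|error| ≤ 0.0019531250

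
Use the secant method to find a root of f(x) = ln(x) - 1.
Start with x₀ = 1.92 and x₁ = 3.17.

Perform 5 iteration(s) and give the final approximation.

f(x) = ln(x) - 1
x₀ = 1.92, x₁ = 3.17

Secant formula: x_{n+1} = x_n - f(x_n)(x_n - x_{n-1})/(f(x_n) - f(x_{n-1}))

Iteration 1:
  f(1.920000) = -0.347675
  f(3.170000) = 0.153732
  x_2 = 3.170000 - 0.153732×(3.170000 - 1.920000)/(0.153732 - (-0.347675))
       = 2.786749
Iteration 2:
  f(3.170000) = 0.153732
  f(2.786749) = 0.024876
  x_3 = 2.786749 - 0.024876×(2.786749 - 3.170000)/(0.024876 - 0.153732)
       = 2.712762
Iteration 3:
  f(2.786749) = 0.024876
  f(2.712762) = -0.002033
  x_4 = 2.712762 - (-0.002033)×(2.712762 - 2.786749)/(-0.002033 - 0.024876)
       = 2.718351
Iteration 4:
  f(2.712762) = -0.002033
  f(2.718351) = 0.000025
  x_5 = 2.718351 - 0.000025×(2.718351 - 2.712762)/(0.000025 - (-0.002033))
       = 2.718282
Iteration 5:
  f(2.718351) = 0.000025
  f(2.718282) = 0.000000
  x_6 = 2.718282 - 0.000000×(2.718282 - 2.718351)/(0.000000 - 0.000025)
       = 2.718282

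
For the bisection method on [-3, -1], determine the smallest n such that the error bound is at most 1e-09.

We need (b-a)/2^n ≤ 1e-09
(-1 - (-3))/2^n ≤ 1e-09
2/2^n ≤ 1e-09
2^n ≥ 2000000000
n ≥ log₂(2000000000) = 30.90
n ≥ 31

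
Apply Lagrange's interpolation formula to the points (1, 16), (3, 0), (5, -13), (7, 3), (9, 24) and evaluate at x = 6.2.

Lagrange interpolation formula:
P(x) = Σ yᵢ × Lᵢ(x)
where Lᵢ(x) = Π_{j≠i} (x - xⱼ)/(xᵢ - xⱼ)

L_0(6.2) = (6.2 - 3)/(1 - 3) × (6.2 - 5)/(1 - 5) × (6.2 - 7)/(1 - 7) × (6.2 - 9)/(1 - 9) = 0.022400
L_1(6.2) = (6.2 - 1)/(3 - 1) × (6.2 - 5)/(3 - 5) × (6.2 - 7)/(3 - 7) × (6.2 - 9)/(3 - 9) = -0.145600
L_2(6.2) = (6.2 - 1)/(5 - 1) × (6.2 - 3)/(5 - 3) × (6.2 - 7)/(5 - 7) × (6.2 - 9)/(5 - 9) = 0.582400
L_3(6.2) = (6.2 - 1)/(7 - 1) × (6.2 - 3)/(7 - 3) × (6.2 - 5)/(7 - 5) × (6.2 - 9)/(7 - 9) = 0.582400
L_4(6.2) = (6.2 - 1)/(9 - 1) × (6.2 - 3)/(9 - 3) × (6.2 - 5)/(9 - 5) × (6.2 - 7)/(9 - 7) = -0.041600

P(6.2) = 16×L_0(6.2) + 0×L_1(6.2) + (-13)×L_2(6.2) + 3×L_3(6.2) + 24×L_4(6.2)
P(6.2) = -6.464000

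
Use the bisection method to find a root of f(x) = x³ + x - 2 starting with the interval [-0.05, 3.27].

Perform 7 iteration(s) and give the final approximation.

f(x) = x³ + x - 2
Initial interval: [-0.05, 3.27]

Iteration 1:
  c_1 = (-0.050000 + 3.270000)/2 = 1.610000
  f(c_1) = f(1.610000) = 3.783281
  f(a) × f(c) < 0, new interval: [-0.050000, 1.610000]
Iteration 2:
  c_2 = (-0.050000 + 1.610000)/2 = 0.780000
  f(c_2) = f(0.780000) = -0.745448
  f(a) × f(c) ≥ 0, new interval: [0.780000, 1.610000]
Iteration 3:
  c_3 = (0.780000 + 1.610000)/2 = 1.195000
  f(c_3) = f(1.195000) = 0.901490
  f(a) × f(c) < 0, new interval: [0.780000, 1.195000]
Iteration 4:
  c_4 = (0.780000 + 1.195000)/2 = 0.987500
  f(c_4) = f(0.987500) = -0.049533
  f(a) × f(c) ≥ 0, new interval: [0.987500, 1.195000]
Iteration 5:
  c_5 = (0.987500 + 1.195000)/2 = 1.091250
  f(c_5) = f(1.091250) = 0.390739
  f(a) × f(c) < 0, new interval: [0.987500, 1.091250]
Iteration 6:
  c_6 = (0.987500 + 1.091250)/2 = 1.039375
  f(c_6) = f(1.039375) = 0.162212
  f(a) × f(c) < 0, new interval: [0.987500, 1.039375]
Iteration 7:
  c_7 = (0.987500 + 1.039375)/2 = 1.013438
  f(c_7) = f(1.013438) = 0.054294
  f(a) × f(c) < 0, new interval: [0.987500, 1.013438]

After 7 iteration(s), the approximation is c_7 = 1.013438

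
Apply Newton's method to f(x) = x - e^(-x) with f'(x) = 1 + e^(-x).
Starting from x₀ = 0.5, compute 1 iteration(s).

f(x) = x - e^(-x)
f'(x) = 1 + e^(-x)
x₀ = 0.5

Newton-Raphson formula: x_{n+1} = x_n - f(x_n)/f'(x_n)

Iteration 1:
  f(0.500000) = -0.106531
  f'(0.500000) = 1.606531
  x_1 = 0.500000 - (-0.106531)/1.606531 = 0.566311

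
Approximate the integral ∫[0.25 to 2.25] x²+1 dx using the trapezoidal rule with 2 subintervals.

f(x) = x²+1
a = 0.25, b = 2.25, n = 2
h = (b - a)/n = 1.000000

Trapezoidal rule: (h/2)[f(x₀) + 2f(x₁) + 2f(x₂) + ... + f(xₙ)]

x_0 = 0.2500, f(x_0) = 1.062500, coefficient = 1
x_1 = 1.2500, f(x_1) = 2.562500, coefficient = 2
x_2 = 2.2500, f(x_2) = 6.062500, coefficient = 1

I ≈ (1.000000/2) × 12.250000 = 6.125000
Exact value: 5.791667
Error: 0.333333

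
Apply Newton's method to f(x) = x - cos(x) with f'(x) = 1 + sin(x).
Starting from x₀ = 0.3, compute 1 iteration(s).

f(x) = x - cos(x)
f'(x) = 1 + sin(x)
x₀ = 0.3

Newton-Raphson formula: x_{n+1} = x_n - f(x_n)/f'(x_n)

Iteration 1:
  f(0.300000) = -0.655336
  f'(0.300000) = 1.295520
  x_1 = 0.300000 - (-0.655336)/1.295520 = 0.805848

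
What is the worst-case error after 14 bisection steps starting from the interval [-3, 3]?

Bisection error bound: |error| ≤ (b-a)/2^n
|error| ≤ (3 - (-3))/2^14 = 6/2^14
|error| ≤ 0.0003662109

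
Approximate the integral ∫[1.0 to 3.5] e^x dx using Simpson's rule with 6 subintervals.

f(x) = e^x
a = 1.0, b = 3.5, n = 6
h = (b - a)/n = 0.416667

Simpson's rule: (h/3)[f(x₀) + 4f(x₁) + 2f(x₂) + ... + f(xₙ)]

x_0 = 1.0000, f(x_0) = 2.718282, coefficient = 1
x_1 = 1.4167, f(x_1) = 4.123353, coefficient = 4
x_2 = 1.8333, f(x_2) = 6.254701, coefficient = 2
x_3 = 2.2500, f(x_3) = 9.487736, coefficient = 4
x_4 = 2.6667, f(x_4) = 14.391916, coefficient = 2
x_5 = 3.0833, f(x_5) = 21.831051, coefficient = 4
x_6 = 3.5000, f(x_6) = 33.115452, coefficient = 1

I ≈ (0.416667/3) × 218.895529 = 30.402157
Exact value: 30.397170
Error: 0.004987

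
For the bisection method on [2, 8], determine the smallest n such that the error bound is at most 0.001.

We need (b-a)/2^n ≤ 0.001
(8 - 2)/2^n ≤ 0.001
6/2^n ≤ 0.001
2^n ≥ 6000
n ≥ log₂(6000) = 12.55
n ≥ 13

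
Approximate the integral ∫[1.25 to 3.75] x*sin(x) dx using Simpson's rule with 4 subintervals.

f(x) = x*sin(x)
a = 1.25, b = 3.75, n = 4
h = (b - a)/n = 0.625000

Simpson's rule: (h/3)[f(x₀) + 4f(x₁) + 2f(x₂) + ... + f(xₙ)]

x_0 = 1.2500, f(x_0) = 1.186231, coefficient = 1
x_1 = 1.8750, f(x_1) = 1.788911, coefficient = 4
x_2 = 2.5000, f(x_2) = 1.496180, coefficient = 2
x_3 = 3.1250, f(x_3) = 0.051850, coefficient = 4
x_4 = 3.7500, f(x_4) = -2.143355, coefficient = 1

I ≈ (0.625000/3) × 9.398279 = 1.957975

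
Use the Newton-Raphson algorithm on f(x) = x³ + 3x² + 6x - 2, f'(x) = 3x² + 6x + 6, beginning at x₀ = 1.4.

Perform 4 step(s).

f(x) = x³ + 3x² + 6x - 2
f'(x) = 3x² + 6x + 6
x₀ = 1.4

Newton-Raphson formula: x_{n+1} = x_n - f(x_n)/f'(x_n)

Iteration 1:
  f(1.400000) = 15.024000
  f'(1.400000) = 20.280000
  x_1 = 1.400000 - 15.024000/20.280000 = 0.659172
Iteration 2:
  f(0.659172) = 3.544966
  f'(0.659172) = 11.258551
  x_2 = 0.659172 - 3.544966/11.258551 = 0.344303
Iteration 3:
  f(0.344303) = 0.462266
  f'(0.344303) = 8.421450
  x_3 = 0.344303 - 0.462266/8.421450 = 0.289411
Iteration 4:
  f(0.289411) = 0.011986
  f'(0.289411) = 7.987745
  x_4 = 0.289411 - 0.011986/7.987745 = 0.287911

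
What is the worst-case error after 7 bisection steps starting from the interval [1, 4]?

Bisection error bound: |error| ≤ (b-a)/2^n
|error| ≤ (4 - 1)/2^7 = 3/2^7
|error| ≤ 0.0234375000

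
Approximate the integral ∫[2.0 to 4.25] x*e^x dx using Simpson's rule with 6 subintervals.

f(x) = x*e^x
a = 2.0, b = 4.25, n = 6
h = (b - a)/n = 0.375000

Simpson's rule: (h/3)[f(x₀) + 4f(x₁) + 2f(x₂) + ... + f(xₙ)]

x_0 = 2.0000, f(x_0) = 14.778112, coefficient = 1
x_1 = 2.3750, f(x_1) = 25.533656, coefficient = 4
x_2 = 2.7500, f(x_2) = 43.017238, coefficient = 2
x_3 = 3.1250, f(x_3) = 71.124672, coefficient = 4
x_4 = 3.5000, f(x_4) = 115.904082, coefficient = 2
x_5 = 3.8750, f(x_5) = 186.707956, coefficient = 4
x_6 = 4.2500, f(x_6) = 297.948002, coefficient = 1

I ≈ (0.375000/3) × 1764.033891 = 220.504236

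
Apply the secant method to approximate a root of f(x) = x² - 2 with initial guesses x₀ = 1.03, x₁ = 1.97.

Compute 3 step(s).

f(x) = x² - 2
x₀ = 1.03, x₁ = 1.97

Secant formula: x_{n+1} = x_n - f(x_n)(x_n - x_{n-1})/(f(x_n) - f(x_{n-1}))

Iteration 1:
  f(1.030000) = -0.939100
  f(1.970000) = 1.880900
  x_2 = 1.970000 - 1.880900×(1.970000 - 1.030000)/(1.880900 - (-0.939100))
       = 1.343033
Iteration 2:
  f(1.970000) = 1.880900
  f(1.343033) = -0.196261
  x_3 = 1.343033 - (-0.196261)×(1.343033 - 1.970000)/(-0.196261 - 1.880900)
       = 1.402273
Iteration 3:
  f(1.343033) = -0.196261
  f(1.402273) = -0.033632
  x_4 = 1.402273 - (-0.033632)×(1.402273 - 1.343033)/(-0.033632 - (-0.196261))
       = 1.414523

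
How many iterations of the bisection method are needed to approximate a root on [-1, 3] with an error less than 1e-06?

We need (b-a)/2^n ≤ 1e-06
(3 - (-1))/2^n ≤ 1e-06
4/2^n ≤ 1e-06
2^n ≥ 4000000
n ≥ log₂(4000000) = 21.93
n ≥ 22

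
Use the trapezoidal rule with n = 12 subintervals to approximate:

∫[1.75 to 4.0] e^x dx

f(x) = e^x
a = 1.75, b = 4.0, n = 12
h = (b - a)/n = 0.187500

Trapezoidal rule: (h/2)[f(x₀) + 2f(x₁) + 2f(x₂) + ... + f(xₙ)]

x_0 = 1.7500, f(x_0) = 5.754603, coefficient = 1
x_1 = 1.9375, f(x_1) = 6.941376, coefficient = 2
x_2 = 2.1250, f(x_2) = 8.372897, coefficient = 2
x_3 = 2.3125, f(x_3) = 10.099642, coefficient = 2
x_4 = 2.5000, f(x_4) = 12.182494, coefficient = 2
x_5 = 2.6875, f(x_5) = 14.694893, coefficient = 2
x_6 = 2.8750, f(x_6) = 17.725424, coefficient = 2
x_7 = 3.0625, f(x_7) = 21.380943, coefficient = 2
x_8 = 3.2500, f(x_8) = 25.790340, coefficient = 2
x_9 = 3.4375, f(x_9) = 31.109088, coefficient = 2
x_10 = 3.6250, f(x_10) = 37.524723, coefficient = 2
x_11 = 3.8125, f(x_11) = 45.263456, coefficient = 2
x_12 = 4.0000, f(x_12) = 54.598150, coefficient = 1

I ≈ (0.187500/2) × 522.523306 = 48.986560
Exact value: 48.843547
Error: 0.143013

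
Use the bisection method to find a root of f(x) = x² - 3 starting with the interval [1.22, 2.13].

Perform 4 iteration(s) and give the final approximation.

f(x) = x² - 3
Initial interval: [1.22, 2.13]

Iteration 1:
  c_1 = (1.220000 + 2.130000)/2 = 1.675000
  f(c_1) = f(1.675000) = -0.194375
  f(a) × f(c) ≥ 0, new interval: [1.675000, 2.130000]
Iteration 2:
  c_2 = (1.675000 + 2.130000)/2 = 1.902500
  f(c_2) = f(1.902500) = 0.619506
  f(a) × f(c) < 0, new interval: [1.675000, 1.902500]
Iteration 3:
  c_3 = (1.675000 + 1.902500)/2 = 1.788750
  f(c_3) = f(1.788750) = 0.199627
  f(a) × f(c) < 0, new interval: [1.675000, 1.788750]
Iteration 4:
  c_4 = (1.675000 + 1.788750)/2 = 1.731875
  f(c_4) = f(1.731875) = -0.000609
  f(a) × f(c) ≥ 0, new interval: [1.731875, 1.788750]

After 4 iteration(s), the approximation is c_4 = 1.731875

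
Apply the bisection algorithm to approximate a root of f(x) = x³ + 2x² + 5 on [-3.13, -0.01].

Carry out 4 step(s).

f(x) = x³ + 2x² + 5
Initial interval: [-3.13, -0.01]

Iteration 1:
  c_1 = (-3.130000 + (-0.010000))/2 = -1.570000
  f(c_1) = f(-1.570000) = 6.059907
  f(a) × f(c) < 0, new interval: [-3.130000, -1.570000]
Iteration 2:
  c_2 = (-3.130000 + (-1.570000))/2 = -2.350000
  f(c_2) = f(-2.350000) = 3.067125
  f(a) × f(c) < 0, new interval: [-3.130000, -2.350000]
Iteration 3:
  c_3 = (-3.130000 + (-2.350000))/2 = -2.740000
  f(c_3) = f(-2.740000) = -0.555624
  f(a) × f(c) ≥ 0, new interval: [-2.740000, -2.350000]
Iteration 4:
  c_4 = (-2.740000 + (-2.350000))/2 = -2.545000
  f(c_4) = f(-2.545000) = 1.470021
  f(a) × f(c) < 0, new interval: [-2.740000, -2.545000]

After 4 iteration(s), the approximation is c_4 = -2.545000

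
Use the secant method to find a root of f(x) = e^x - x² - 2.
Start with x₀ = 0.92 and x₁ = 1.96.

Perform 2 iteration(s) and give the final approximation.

f(x) = e^x - x² - 2
x₀ = 0.92, x₁ = 1.96

Secant formula: x_{n+1} = x_n - f(x_n)(x_n - x_{n-1})/(f(x_n) - f(x_{n-1}))

Iteration 1:
  f(0.920000) = -0.337110
  f(1.960000) = 1.257727
  x_2 = 1.960000 - 1.257727×(1.960000 - 0.920000)/(1.257727 - (-0.337110))
       = 1.139831
Iteration 2:
  f(1.960000) = 1.257727
  f(1.139831) = -0.172975
  x_3 = 1.139831 - (-0.172975)×(1.139831 - 1.960000)/(-0.172975 - 1.257727)
       = 1.238991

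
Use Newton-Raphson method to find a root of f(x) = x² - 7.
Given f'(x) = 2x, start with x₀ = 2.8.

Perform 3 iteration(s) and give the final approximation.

f(x) = x² - 7
f'(x) = 2x
x₀ = 2.8

Newton-Raphson formula: x_{n+1} = x_n - f(x_n)/f'(x_n)

Iteration 1:
  f(2.800000) = 0.840000
  f'(2.800000) = 5.600000
  x_1 = 2.800000 - 0.840000/5.600000 = 2.650000
Iteration 2:
  f(2.650000) = 0.022500
  f'(2.650000) = 5.300000
  x_2 = 2.650000 - 0.022500/5.300000 = 2.645755
Iteration 3:
  f(2.645755) = 0.000018
  f'(2.645755) = 5.291509
  x_3 = 2.645755 - 0.000018/5.291509 = 2.645751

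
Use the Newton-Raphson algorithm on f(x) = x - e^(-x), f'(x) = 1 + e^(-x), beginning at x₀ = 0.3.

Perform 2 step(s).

f(x) = x - e^(-x)
f'(x) = 1 + e^(-x)
x₀ = 0.3

Newton-Raphson formula: x_{n+1} = x_n - f(x_n)/f'(x_n)

Iteration 1:
  f(0.300000) = -0.440818
  f'(0.300000) = 1.740818
  x_1 = 0.300000 - (-0.440818)/1.740818 = 0.553225
Iteration 2:
  f(0.553225) = -0.021868
  f'(0.553225) = 1.575092
  x_2 = 0.553225 - (-0.021868)/1.575092 = 0.567108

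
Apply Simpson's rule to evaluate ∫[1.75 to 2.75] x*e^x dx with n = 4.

f(x) = x*e^x
a = 1.75, b = 2.75, n = 4
h = (b - a)/n = 0.250000

Simpson's rule: (h/3)[f(x₀) + 4f(x₁) + 2f(x₂) + ... + f(xₙ)]

x_0 = 1.7500, f(x_0) = 10.070555, coefficient = 1
x_1 = 2.0000, f(x_1) = 14.778112, coefficient = 4
x_2 = 2.2500, f(x_2) = 21.347406, coefficient = 2
x_3 = 2.5000, f(x_3) = 30.456235, coefficient = 4
x_4 = 2.7500, f(x_4) = 43.017238, coefficient = 1

I ≈ (0.250000/3) × 276.719992 = 23.059999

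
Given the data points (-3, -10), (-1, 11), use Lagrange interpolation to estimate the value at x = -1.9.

Lagrange interpolation formula:
P(x) = Σ yᵢ × Lᵢ(x)
where Lᵢ(x) = Π_{j≠i} (x - xⱼ)/(xᵢ - xⱼ)

L_0(-1.9) = (-1.9 - (-1))/(-3 - (-1)) = 0.450000
L_1(-1.9) = (-1.9 - (-3))/(-1 - (-3)) = 0.550000

P(-1.9) = (-10)×L_0(-1.9) + 11×L_1(-1.9)
P(-1.9) = 1.550000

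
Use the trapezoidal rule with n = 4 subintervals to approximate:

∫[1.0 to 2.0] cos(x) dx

f(x) = cos(x)
a = 1.0, b = 2.0, n = 4
h = (b - a)/n = 0.250000

Trapezoidal rule: (h/2)[f(x₀) + 2f(x₁) + 2f(x₂) + ... + f(xₙ)]

x_0 = 1.0000, f(x_0) = 0.540302, coefficient = 1
x_1 = 1.2500, f(x_1) = 0.315322, coefficient = 2
x_2 = 1.5000, f(x_2) = 0.070737, coefficient = 2
x_3 = 1.7500, f(x_3) = -0.178246, coefficient = 2
x_4 = 2.0000, f(x_4) = -0.416147, coefficient = 1

I ≈ (0.250000/2) × 0.539782 = 0.067473
Exact value: 0.067826
Error: 0.000354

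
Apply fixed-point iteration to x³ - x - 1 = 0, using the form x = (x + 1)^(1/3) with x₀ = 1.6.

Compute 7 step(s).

Equation: x³ - x - 1 = 0
Fixed-point form: x = (x + 1)^(1/3)
x₀ = 1.6

x_1 = g(1.600000) = 1.375069
x_2 = g(1.375069) = 1.334214
x_3 = g(1.334214) = 1.326519
x_4 = g(1.326519) = 1.325060
x_5 = g(1.325060) = 1.324783
x_6 = g(1.324783) = 1.324730
x_7 = g(1.324730) = 1.324720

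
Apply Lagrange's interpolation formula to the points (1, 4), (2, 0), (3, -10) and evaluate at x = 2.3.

Lagrange interpolation formula:
P(x) = Σ yᵢ × Lᵢ(x)
where Lᵢ(x) = Π_{j≠i} (x - xⱼ)/(xᵢ - xⱼ)

L_0(2.3) = (2.3 - 2)/(1 - 2) × (2.3 - 3)/(1 - 3) = -0.105000
L_1(2.3) = (2.3 - 1)/(2 - 1) × (2.3 - 3)/(2 - 3) = 0.910000
L_2(2.3) = (2.3 - 1)/(3 - 1) × (2.3 - 2)/(3 - 2) = 0.195000

P(2.3) = 4×L_0(2.3) + 0×L_1(2.3) + (-10)×L_2(2.3)
P(2.3) = -2.370000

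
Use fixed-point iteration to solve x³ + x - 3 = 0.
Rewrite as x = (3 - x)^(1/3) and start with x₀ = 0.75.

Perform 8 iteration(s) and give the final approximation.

Equation: x³ + x - 3 = 0
Fixed-point form: x = (3 - x)^(1/3)
x₀ = 0.75

x_1 = g(0.750000) = 1.310371
x_2 = g(1.310371) = 1.191051
x_3 = g(1.191051) = 1.218453
x_4 = g(1.218453) = 1.212269
x_5 = g(1.212269) = 1.213670
x_6 = g(1.213670) = 1.213353
x_7 = g(1.213353) = 1.213425
x_8 = g(1.213425) = 1.213409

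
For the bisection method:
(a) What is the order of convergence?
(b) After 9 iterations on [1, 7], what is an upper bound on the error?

(a) Bisection has linear (order 1) convergence; the error is halved each step.

(b) Error bound = (b-a)/2^n = (7 - 1)/2^{9}
    = 6/2^{9}

(a) 1 (linear); (b) error ≤ 1.17e-02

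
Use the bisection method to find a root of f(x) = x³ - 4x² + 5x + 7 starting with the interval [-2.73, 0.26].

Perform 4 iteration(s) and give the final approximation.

f(x) = x³ - 4x² + 5x + 7
Initial interval: [-2.73, 0.26]

Iteration 1:
  c_1 = (-2.730000 + 0.260000)/2 = -1.235000
  f(c_1) = f(-1.235000) = -7.159553
  f(a) × f(c) ≥ 0, new interval: [-1.235000, 0.260000]
Iteration 2:
  c_2 = (-1.235000 + 0.260000)/2 = -0.487500
  f(c_2) = f(-0.487500) = 3.496018
  f(a) × f(c) < 0, new interval: [-1.235000, -0.487500]
Iteration 3:
  c_3 = (-1.235000 + (-0.487500))/2 = -0.861250
  f(c_3) = f(-0.861250) = -0.912090
  f(a) × f(c) ≥ 0, new interval: [-0.861250, -0.487500]
Iteration 4:
  c_4 = (-0.861250 + (-0.487500))/2 = -0.674375
  f(c_4) = f(-0.674375) = 1.502305
  f(a) × f(c) < 0, new interval: [-0.861250, -0.674375]

After 4 iteration(s), the approximation is c_4 = -0.674375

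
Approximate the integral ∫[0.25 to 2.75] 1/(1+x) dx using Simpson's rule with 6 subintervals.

f(x) = 1/(1+x)
a = 0.25, b = 2.75, n = 6
h = (b - a)/n = 0.416667

Simpson's rule: (h/3)[f(x₀) + 4f(x₁) + 2f(x₂) + ... + f(xₙ)]

x_0 = 0.2500, f(x_0) = 0.800000, coefficient = 1
x_1 = 0.6667, f(x_1) = 0.600000, coefficient = 4
x_2 = 1.0833, f(x_2) = 0.480000, coefficient = 2
x_3 = 1.5000, f(x_3) = 0.400000, coefficient = 4
x_4 = 1.9167, f(x_4) = 0.342857, coefficient = 2
x_5 = 2.3333, f(x_5) = 0.300000, coefficient = 4
x_6 = 2.7500, f(x_6) = 0.266667, coefficient = 1

I ≈ (0.416667/3) × 7.912381 = 1.098942
Exact value: 1.098612
Error: 0.000330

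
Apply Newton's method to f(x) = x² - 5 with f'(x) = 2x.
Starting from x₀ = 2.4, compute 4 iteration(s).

f(x) = x² - 5
f'(x) = 2x
x₀ = 2.4

Newton-Raphson formula: x_{n+1} = x_n - f(x_n)/f'(x_n)

Iteration 1:
  f(2.400000) = 0.760000
  f'(2.400000) = 4.800000
  x_1 = 2.400000 - 0.760000/4.800000 = 2.241667
Iteration 2:
  f(2.241667) = 0.025069
  f'(2.241667) = 4.483333
  x_2 = 2.241667 - 0.025069/4.483333 = 2.236075
Iteration 3:
  f(2.236075) = 0.000031
  f'(2.236075) = 4.472150
  x_3 = 2.236075 - 0.000031/4.472150 = 2.236068
Iteration 4:
  f(2.236068) = 0.000000
  f'(2.236068) = 4.472136
  x_4 = 2.236068 - 0.000000/4.472136 = 2.236068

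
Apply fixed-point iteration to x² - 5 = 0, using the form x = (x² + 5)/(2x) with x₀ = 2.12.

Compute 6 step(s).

Equation: x² - 5 = 0
Fixed-point form: x = (x² + 5)/(2x)
x₀ = 2.12

x_1 = g(2.120000) = 2.239245
x_2 = g(2.239245) = 2.236070
x_3 = g(2.236070) = 2.236068
x_4 = g(2.236068) = 2.236068
x_5 = g(2.236068) = 2.236068
x_6 = g(2.236068) = 2.236068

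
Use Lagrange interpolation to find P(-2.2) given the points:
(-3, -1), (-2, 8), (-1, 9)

Lagrange interpolation formula:
P(x) = Σ yᵢ × Lᵢ(x)
where Lᵢ(x) = Π_{j≠i} (x - xⱼ)/(xᵢ - xⱼ)

L_0(-2.2) = (-2.2 - (-2))/(-3 - (-2)) × (-2.2 - (-1))/(-3 - (-1)) = 0.120000
L_1(-2.2) = (-2.2 - (-3))/(-2 - (-3)) × (-2.2 - (-1))/(-2 - (-1)) = 0.960000
L_2(-2.2) = (-2.2 - (-3))/(-1 - (-3)) × (-2.2 - (-2))/(-1 - (-2)) = -0.080000

P(-2.2) = (-1)×L_0(-2.2) + 8×L_1(-2.2) + 9×L_2(-2.2)
P(-2.2) = 6.840000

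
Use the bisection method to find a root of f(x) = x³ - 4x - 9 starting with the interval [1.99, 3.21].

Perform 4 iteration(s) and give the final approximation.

f(x) = x³ - 4x - 9
Initial interval: [1.99, 3.21]

Iteration 1:
  c_1 = (1.990000 + 3.210000)/2 = 2.600000
  f(c_1) = f(2.600000) = -1.824000
  f(a) × f(c) ≥ 0, new interval: [2.600000, 3.210000]
Iteration 2:
  c_2 = (2.600000 + 3.210000)/2 = 2.905000
  f(c_2) = f(2.905000) = 3.895368
  f(a) × f(c) < 0, new interval: [2.600000, 2.905000]
Iteration 3:
  c_3 = (2.600000 + 2.905000)/2 = 2.752500
  f(c_3) = f(2.752500) = 0.843645
  f(a) × f(c) < 0, new interval: [2.600000, 2.752500]
Iteration 4:
  c_4 = (2.600000 + 2.752500)/2 = 2.676250
  f(c_4) = f(2.676250) = -0.536857
  f(a) × f(c) ≥ 0, new interval: [2.676250, 2.752500]

After 4 iteration(s), the approximation is c_4 = 2.676250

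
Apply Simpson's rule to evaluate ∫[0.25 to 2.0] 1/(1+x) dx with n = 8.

f(x) = 1/(1+x)
a = 0.25, b = 2.0, n = 8
h = (b - a)/n = 0.218750

Simpson's rule: (h/3)[f(x₀) + 4f(x₁) + 2f(x₂) + ... + f(xₙ)]

x_0 = 0.2500, f(x_0) = 0.800000, coefficient = 1
x_1 = 0.4688, f(x_1) = 0.680851, coefficient = 4
x_2 = 0.6875, f(x_2) = 0.592593, coefficient = 2
x_3 = 0.9062, f(x_3) = 0.524590, coefficient = 4
x_4 = 1.1250, f(x_4) = 0.470588, coefficient = 2
x_5 = 1.3438, f(x_5) = 0.426667, coefficient = 4
x_6 = 1.5625, f(x_6) = 0.390244, coefficient = 2
x_7 = 1.7812, f(x_7) = 0.359551, coefficient = 4
x_8 = 2.0000, f(x_8) = 0.333333, coefficient = 1

I ≈ (0.218750/3) × 12.006817 = 0.875497
Exact value: 0.875469
Error: 0.000028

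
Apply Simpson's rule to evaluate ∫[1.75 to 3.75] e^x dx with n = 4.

f(x) = e^x
a = 1.75, b = 3.75, n = 4
h = (b - a)/n = 0.500000

Simpson's rule: (h/3)[f(x₀) + 4f(x₁) + 2f(x₂) + ... + f(xₙ)]

x_0 = 1.7500, f(x_0) = 5.754603, coefficient = 1
x_1 = 2.2500, f(x_1) = 9.487736, coefficient = 4
x_2 = 2.7500, f(x_2) = 15.642632, coefficient = 2
x_3 = 3.2500, f(x_3) = 25.790340, coefficient = 4
x_4 = 3.7500, f(x_4) = 42.521082, coefficient = 1

I ≈ (0.500000/3) × 220.673251 = 36.778875
Exact value: 36.766479
Error: 0.012396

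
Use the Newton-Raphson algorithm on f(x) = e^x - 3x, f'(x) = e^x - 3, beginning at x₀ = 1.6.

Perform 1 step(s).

f(x) = e^x - 3x
f'(x) = e^x - 3
x₀ = 1.6

Newton-Raphson formula: x_{n+1} = x_n - f(x_n)/f'(x_n)

Iteration 1:
  f(1.600000) = 0.153032
  f'(1.600000) = 1.953032
  x_1 = 1.600000 - 0.153032/1.953032 = 1.521644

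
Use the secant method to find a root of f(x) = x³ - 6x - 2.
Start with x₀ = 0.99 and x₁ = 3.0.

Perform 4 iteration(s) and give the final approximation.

f(x) = x³ - 6x - 2
x₀ = 0.99, x₁ = 3.0

Secant formula: x_{n+1} = x_n - f(x_n)(x_n - x_{n-1})/(f(x_n) - f(x_{n-1}))

Iteration 1:
  f(0.990000) = -6.969701
  f(3.000000) = 7.000000
  x_2 = 3.000000 - 7.000000×(3.000000 - 0.990000)/(7.000000 - (-6.969701))
       = 1.992820
Iteration 2:
  f(3.000000) = 7.000000
  f(1.992820) = -6.042770
  x_3 = 1.992820 - (-6.042770)×(1.992820 - 3.000000)/(-6.042770 - 7.000000)
       = 2.459451
Iteration 3:
  f(1.992820) = -6.042770
  f(2.459451) = -1.879737
  x_4 = 2.459451 - (-1.879737)×(2.459451 - 1.992820)/(-1.879737 - (-6.042770))
       = 2.670149
Iteration 4:
  f(2.459451) = -1.879737
  f(2.670149) = 1.016453
  x_5 = 2.670149 - 1.016453×(2.670149 - 2.459451)/(1.016453 - (-1.879737))
       = 2.596202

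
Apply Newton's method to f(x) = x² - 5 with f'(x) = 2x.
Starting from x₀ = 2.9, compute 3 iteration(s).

f(x) = x² - 5
f'(x) = 2x
x₀ = 2.9

Newton-Raphson formula: x_{n+1} = x_n - f(x_n)/f'(x_n)

Iteration 1:
  f(2.900000) = 3.410000
  f'(2.900000) = 5.800000
  x_1 = 2.900000 - 3.410000/5.800000 = 2.312069
Iteration 2:
  f(2.312069) = 0.345663
  f'(2.312069) = 4.624138
  x_2 = 2.312069 - 0.345663/4.624138 = 2.237317
Iteration 3:
  f(2.237317) = 0.005588
  f'(2.237317) = 4.474634
  x_3 = 2.237317 - 0.005588/4.474634 = 2.236068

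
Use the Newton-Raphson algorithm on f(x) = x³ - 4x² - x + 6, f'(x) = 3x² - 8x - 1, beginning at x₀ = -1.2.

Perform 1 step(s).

f(x) = x³ - 4x² - x + 6
f'(x) = 3x² - 8x - 1
x₀ = -1.2

Newton-Raphson formula: x_{n+1} = x_n - f(x_n)/f'(x_n)

Iteration 1:
  f(-1.200000) = -0.288000
  f'(-1.200000) = 12.920000
  x_1 = -1.200000 - (-0.288000)/12.920000 = -1.177709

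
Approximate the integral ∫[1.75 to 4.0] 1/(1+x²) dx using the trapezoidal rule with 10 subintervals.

f(x) = 1/(1+x²)
a = 1.75, b = 4.0, n = 10
h = (b - a)/n = 0.225000

Trapezoidal rule: (h/2)[f(x₀) + 2f(x₁) + 2f(x₂) + ... + f(xₙ)]

x_0 = 1.7500, f(x_0) = 0.246154, coefficient = 1
x_1 = 1.9750, f(x_1) = 0.204056, coefficient = 2
x_2 = 2.2000, f(x_2) = 0.171233, coefficient = 2
x_3 = 2.4250, f(x_3) = 0.145336, coefficient = 2
x_4 = 2.6500, f(x_4) = 0.124649, coefficient = 2
x_5 = 2.8750, f(x_5) = 0.107926, coefficient = 2
x_6 = 3.1000, f(x_6) = 0.094251, coefficient = 2
x_7 = 3.3250, f(x_7) = 0.082949, coefficient = 2
x_8 = 3.5500, f(x_8) = 0.073516, coefficient = 2
x_9 = 3.7750, f(x_9) = 0.065571, coefficient = 2
x_10 = 4.0000, f(x_10) = 0.058824, coefficient = 1

I ≈ (0.225000/2) × 2.443949 = 0.274944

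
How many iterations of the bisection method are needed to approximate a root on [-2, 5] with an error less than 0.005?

We need (b-a)/2^n ≤ 0.005
(5 - (-2))/2^n ≤ 0.005
7/2^n ≤ 0.005
2^n ≥ 1400
n ≥ log₂(1400) = 10.45
n ≥ 11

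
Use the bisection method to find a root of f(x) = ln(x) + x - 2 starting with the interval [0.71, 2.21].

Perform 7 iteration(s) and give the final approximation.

f(x) = ln(x) + x - 2
Initial interval: [0.71, 2.21]

Iteration 1:
  c_1 = (0.710000 + 2.210000)/2 = 1.460000
  f(c_1) = f(1.460000) = -0.161564
  f(a) × f(c) ≥ 0, new interval: [1.460000, 2.210000]
Iteration 2:
  c_2 = (1.460000 + 2.210000)/2 = 1.835000
  f(c_2) = f(1.835000) = 0.442044
  f(a) × f(c) < 0, new interval: [1.460000, 1.835000]
Iteration 3:
  c_3 = (1.460000 + 1.835000)/2 = 1.647500
  f(c_3) = f(1.647500) = 0.146759
  f(a) × f(c) < 0, new interval: [1.460000, 1.647500]
Iteration 4:
  c_4 = (1.460000 + 1.647500)/2 = 1.553750
  f(c_4) = f(1.553750) = -0.005579
  f(a) × f(c) ≥ 0, new interval: [1.553750, 1.647500]
Iteration 5:
  c_5 = (1.553750 + 1.647500)/2 = 1.600625
  f(c_5) = f(1.600625) = 0.071019
  f(a) × f(c) < 0, new interval: [1.553750, 1.600625]
Iteration 6:
  c_6 = (1.553750 + 1.600625)/2 = 1.577187
  f(c_6) = f(1.577187) = 0.032831
  f(a) × f(c) < 0, new interval: [1.553750, 1.577187]
Iteration 7:
  c_7 = (1.553750 + 1.577187)/2 = 1.565469
  f(c_7) = f(1.565469) = 0.013654
  f(a) × f(c) < 0, new interval: [1.553750, 1.565469]

After 7 iteration(s), the approximation is c_7 = 1.565469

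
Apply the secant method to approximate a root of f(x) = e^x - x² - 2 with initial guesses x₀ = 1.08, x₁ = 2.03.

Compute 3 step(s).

f(x) = e^x - x² - 2
x₀ = 1.08, x₁ = 2.03

Secant formula: x_{n+1} = x_n - f(x_n)(x_n - x_{n-1})/(f(x_n) - f(x_{n-1}))

Iteration 1:
  f(1.080000) = -0.221720
  f(2.030000) = 1.493186
  x_2 = 2.030000 - 1.493186×(2.030000 - 1.080000)/(1.493186 - (-0.221720))
       = 1.202826
Iteration 2:
  f(2.030000) = 1.493186
  f(1.202826) = -0.117278
  x_3 = 1.202826 - (-0.117278)×(1.202826 - 2.030000)/(-0.117278 - 1.493186)
       = 1.263062
Iteration 3:
  f(1.202826) = -0.117278
  f(1.263062) = -0.059092
  x_4 = 1.263062 - (-0.059092)×(1.263062 - 1.202826)/(-0.059092 - (-0.117278))
       = 1.324238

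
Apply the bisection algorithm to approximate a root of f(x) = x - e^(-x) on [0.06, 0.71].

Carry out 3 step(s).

f(x) = x - e^(-x)
Initial interval: [0.06, 0.71]

Iteration 1:
  c_1 = (0.060000 + 0.710000)/2 = 0.385000
  f(c_1) = f(0.385000) = -0.295451
  f(a) × f(c) ≥ 0, new interval: [0.385000, 0.710000]
Iteration 2:
  c_2 = (0.385000 + 0.710000)/2 = 0.547500
  f(c_2) = f(0.547500) = -0.030894
  f(a) × f(c) ≥ 0, new interval: [0.547500, 0.710000]
Iteration 3:
  c_3 = (0.547500 + 0.710000)/2 = 0.628750
  f(c_3) = f(0.628750) = 0.095492
  f(a) × f(c) < 0, new interval: [0.547500, 0.628750]

After 3 iteration(s), the approximation is c_3 = 0.628750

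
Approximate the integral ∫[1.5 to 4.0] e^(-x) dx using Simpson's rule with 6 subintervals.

f(x) = e^(-x)
a = 1.5, b = 4.0, n = 6
h = (b - a)/n = 0.416667

Simpson's rule: (h/3)[f(x₀) + 4f(x₁) + 2f(x₂) + ... + f(xₙ)]

x_0 = 1.5000, f(x_0) = 0.223130, coefficient = 1
x_1 = 1.9167, f(x_1) = 0.147096, coefficient = 4
x_2 = 2.3333, f(x_2) = 0.096972, coefficient = 2
x_3 = 2.7500, f(x_3) = 0.063928, coefficient = 4
x_4 = 3.1667, f(x_4) = 0.042144, coefficient = 2
x_5 = 3.5833, f(x_5) = 0.027783, coefficient = 4
x_6 = 4.0000, f(x_6) = 0.018316, coefficient = 1

I ≈ (0.416667/3) × 1.474906 = 0.204848
Exact value: 0.204815
Error: 0.000034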